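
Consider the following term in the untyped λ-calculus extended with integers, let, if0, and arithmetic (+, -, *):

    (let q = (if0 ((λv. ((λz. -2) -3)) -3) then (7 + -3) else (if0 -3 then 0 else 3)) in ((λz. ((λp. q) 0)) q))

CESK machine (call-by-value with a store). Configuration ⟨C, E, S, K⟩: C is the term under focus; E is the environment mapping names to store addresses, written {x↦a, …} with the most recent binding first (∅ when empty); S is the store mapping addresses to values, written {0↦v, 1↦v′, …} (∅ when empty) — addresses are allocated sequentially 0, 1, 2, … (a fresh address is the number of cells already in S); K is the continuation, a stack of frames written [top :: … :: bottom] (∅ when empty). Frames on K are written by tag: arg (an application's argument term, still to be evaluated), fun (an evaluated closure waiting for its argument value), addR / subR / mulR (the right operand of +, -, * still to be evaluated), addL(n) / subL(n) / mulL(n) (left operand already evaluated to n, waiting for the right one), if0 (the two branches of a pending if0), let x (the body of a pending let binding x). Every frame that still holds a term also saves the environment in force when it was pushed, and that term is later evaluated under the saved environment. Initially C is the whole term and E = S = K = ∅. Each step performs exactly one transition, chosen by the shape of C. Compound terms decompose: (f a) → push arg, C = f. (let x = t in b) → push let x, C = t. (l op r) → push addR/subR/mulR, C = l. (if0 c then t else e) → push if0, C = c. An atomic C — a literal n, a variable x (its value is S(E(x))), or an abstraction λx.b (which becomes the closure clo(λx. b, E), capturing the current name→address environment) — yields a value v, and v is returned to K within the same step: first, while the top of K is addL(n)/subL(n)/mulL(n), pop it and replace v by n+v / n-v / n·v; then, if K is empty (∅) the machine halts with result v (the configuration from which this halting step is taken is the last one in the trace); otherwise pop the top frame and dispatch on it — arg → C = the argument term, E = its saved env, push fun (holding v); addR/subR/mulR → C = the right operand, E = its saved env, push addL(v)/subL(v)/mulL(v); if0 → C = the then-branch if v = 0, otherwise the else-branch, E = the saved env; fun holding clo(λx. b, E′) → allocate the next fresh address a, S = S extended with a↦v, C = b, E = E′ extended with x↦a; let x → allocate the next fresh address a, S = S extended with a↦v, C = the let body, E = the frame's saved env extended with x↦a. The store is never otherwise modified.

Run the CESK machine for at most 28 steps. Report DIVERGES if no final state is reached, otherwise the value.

Answer: 3

Execution trace:
t=0: ⟨C=(let q = (if0 ((λv. ((λz. -2) -3)) -3) then (7 + -3) else (if0 -3 then 0 else 3)) in ((λz. ((λp. q) 0)) q)); E=∅; S=∅; K=∅⟩
t=1: ⟨C=(if0 ((λv. ((λz. -2) -3)) -3) then (7 + -3) else (if0 -3 then 0 else 3)); E=∅; S=∅; K=[let q]⟩
t=2: ⟨C=((λv. ((λz. -2) -3)) -3); E=∅; S=∅; K=[if0 :: let q]⟩
t=3: ⟨C=(λv. ((λz. -2) -3)); E=∅; S=∅; K=[arg :: if0 :: let q]⟩
t=4: ⟨C=-3; E=∅; S=∅; K=[fun :: if0 :: let q]⟩
t=5: ⟨C=((λz. -2) -3); E={v↦0}; S={0↦-3}; K=[if0 :: let q]⟩
t=6: ⟨C=(λz. -2); E={v↦0}; S={0↦-3}; K=[arg :: if0 :: let q]⟩
t=7: ⟨C=-3; E={v↦0}; S={0↦-3}; K=[fun :: if0 :: let q]⟩
t=8: ⟨C=-2; E={z↦1, v↦0}; S={0↦-3, 1↦-3}; K=[if0 :: let q]⟩
t=9: ⟨C=(if0 -3 then 0 else 3); E=∅; S={0↦-3, 1↦-3}; K=[let q]⟩
t=10: ⟨C=-3; E=∅; S={0↦-3, 1↦-3}; K=[if0 :: let q]⟩
t=11: ⟨C=3; E=∅; S={0↦-3, 1↦-3}; K=[let q]⟩
t=12: ⟨C=((λz. ((λp. q) 0)) q); E={q↦2}; S={0↦-3, 1↦-3, 2↦3}; K=∅⟩
t=13: ⟨C=(λz. ((λp. q) 0)); E={q↦2}; S={0↦-3, 1↦-3, 2↦3}; K=[arg]⟩
t=14: ⟨C=q; E={q↦2}; S={0↦-3, 1↦-3, 2↦3}; K=[fun]⟩
t=15: ⟨C=((λp. q) 0); E={z↦3, q↦2}; S={0↦-3, 1↦-3, 2↦3, 3↦3}; K=∅⟩
t=16: ⟨C=(λp. q); E={z↦3, q↦2}; S={0↦-3, 1↦-3, 2↦3, 3↦3}; K=[arg]⟩
t=17: ⟨C=0; E={z↦3, q↦2}; S={0↦-3, 1↦-3, 2↦3, 3↦3}; K=[fun]⟩
t=18: ⟨C=q; E={p↦4, z↦3, q↦2}; S={0↦-3, 1↦-3, 2↦3, 3↦3, 4↦0}; K=∅⟩
→ final value 3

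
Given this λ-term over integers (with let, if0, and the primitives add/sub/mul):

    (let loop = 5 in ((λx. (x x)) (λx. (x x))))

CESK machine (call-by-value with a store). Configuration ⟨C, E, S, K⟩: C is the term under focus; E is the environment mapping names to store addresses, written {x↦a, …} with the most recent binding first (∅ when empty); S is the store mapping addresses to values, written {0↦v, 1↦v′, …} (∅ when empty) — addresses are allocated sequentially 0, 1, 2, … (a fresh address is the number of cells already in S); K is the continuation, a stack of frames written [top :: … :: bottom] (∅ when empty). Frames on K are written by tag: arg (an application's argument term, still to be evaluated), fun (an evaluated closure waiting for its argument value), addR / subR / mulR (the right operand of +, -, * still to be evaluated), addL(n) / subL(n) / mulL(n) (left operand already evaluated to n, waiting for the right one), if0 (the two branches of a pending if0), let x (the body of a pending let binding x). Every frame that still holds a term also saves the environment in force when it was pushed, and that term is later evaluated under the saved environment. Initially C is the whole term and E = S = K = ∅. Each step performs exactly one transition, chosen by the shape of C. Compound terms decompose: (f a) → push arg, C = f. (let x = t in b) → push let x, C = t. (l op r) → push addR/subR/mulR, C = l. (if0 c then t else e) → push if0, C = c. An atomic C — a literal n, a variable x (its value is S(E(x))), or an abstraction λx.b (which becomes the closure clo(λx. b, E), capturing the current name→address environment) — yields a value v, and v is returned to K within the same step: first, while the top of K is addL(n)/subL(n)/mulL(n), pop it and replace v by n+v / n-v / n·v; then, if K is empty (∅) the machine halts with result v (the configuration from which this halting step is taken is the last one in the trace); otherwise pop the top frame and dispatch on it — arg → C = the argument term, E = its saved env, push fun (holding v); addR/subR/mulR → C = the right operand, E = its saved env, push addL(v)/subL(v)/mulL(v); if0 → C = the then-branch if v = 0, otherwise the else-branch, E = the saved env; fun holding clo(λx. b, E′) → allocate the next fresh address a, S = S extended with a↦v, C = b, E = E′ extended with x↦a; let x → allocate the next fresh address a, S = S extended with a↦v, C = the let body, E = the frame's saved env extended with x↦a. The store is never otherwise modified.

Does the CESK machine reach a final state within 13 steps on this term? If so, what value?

t=0: [C=(let loop = 5 in ((λx. (x x)) (λx. (x x)))) | E=∅ | S=∅ | K=∅]
t=1: [C=5 | E=∅ | S=∅ | K=[let loop]]
t=2: [C=((λx. (x x)) (λx. (x x))) | E={loop↦0} | S={0↦5} | K=∅]
t=3: [C=(λx. (x x)) | E={loop↦0} | S={0↦5} | K=[arg]]
t=4: [C=(λx. (x x)) | E={loop↦0} | S={0↦5} | K=[fun]]
t=5: [C=(x x) | E={x↦1, loop↦0} | S={0↦5, 1↦clo(λx. (x x), {loop↦0})} | K=∅]
t=6: [C=x | E={x↦1, loop↦0} | S={0↦5, 1↦clo(λx. (x x), {loop↦0})} | K=[arg]]
t=7: [C=x | E={x↦1, loop↦0} | S={0↦5, 1↦clo(λx. (x x), {loop↦0})} | K=[fun]]
t=8: [C=(x x) | E={x↦2, loop↦0} | S={0↦5, 1↦clo(λx. (x x), {loop↦0}), 2↦clo(λx. (x x), {loop↦0})} | K=∅]
t=9: [C=x | E={x↦2, loop↦0} | S={0↦5, 1↦clo(λx. (x x), {loop↦0}), 2↦clo(λx. (x x), {loop↦0})} | K=[arg]]
t=10: [C=x | E={x↦2, loop↦0} | S={0↦5, 1↦clo(λx. (x x), {loop↦0}), 2↦clo(λx. (x x), {loop↦0})} | K=[fun]]
t=11: [C=(x x) | E={x↦3, loop↦0} | S={0↦5, 1↦clo(λx. (x x), {loop↦0}), 2↦clo(λx. (x x), {loop↦0}), 3↦clo(λx. (x x), {loop↦0})} | K=∅]
t=12: [C=x | E={x↦3, loop↦0} | S={0↦5, 1↦clo(λx. (x x), {loop↦0}), 2↦clo(λx. (x x), {loop↦0}), 3↦clo(λx. (x x), {loop↦0})} | K=[arg]]
t=13: [C=x | E={x↦3, loop↦0} | S={0↦5, 1↦clo(λx. (x x), {loop↦0}), 2↦clo(λx. (x x), {loop↦0}), 3↦clo(λx. (x x), {loop↦0})} | K=[fun]]
→ 13 transitions taken and the configuration is still not final: no result within 13 steps

Answer: DIVERGES (no final state within 13 steps)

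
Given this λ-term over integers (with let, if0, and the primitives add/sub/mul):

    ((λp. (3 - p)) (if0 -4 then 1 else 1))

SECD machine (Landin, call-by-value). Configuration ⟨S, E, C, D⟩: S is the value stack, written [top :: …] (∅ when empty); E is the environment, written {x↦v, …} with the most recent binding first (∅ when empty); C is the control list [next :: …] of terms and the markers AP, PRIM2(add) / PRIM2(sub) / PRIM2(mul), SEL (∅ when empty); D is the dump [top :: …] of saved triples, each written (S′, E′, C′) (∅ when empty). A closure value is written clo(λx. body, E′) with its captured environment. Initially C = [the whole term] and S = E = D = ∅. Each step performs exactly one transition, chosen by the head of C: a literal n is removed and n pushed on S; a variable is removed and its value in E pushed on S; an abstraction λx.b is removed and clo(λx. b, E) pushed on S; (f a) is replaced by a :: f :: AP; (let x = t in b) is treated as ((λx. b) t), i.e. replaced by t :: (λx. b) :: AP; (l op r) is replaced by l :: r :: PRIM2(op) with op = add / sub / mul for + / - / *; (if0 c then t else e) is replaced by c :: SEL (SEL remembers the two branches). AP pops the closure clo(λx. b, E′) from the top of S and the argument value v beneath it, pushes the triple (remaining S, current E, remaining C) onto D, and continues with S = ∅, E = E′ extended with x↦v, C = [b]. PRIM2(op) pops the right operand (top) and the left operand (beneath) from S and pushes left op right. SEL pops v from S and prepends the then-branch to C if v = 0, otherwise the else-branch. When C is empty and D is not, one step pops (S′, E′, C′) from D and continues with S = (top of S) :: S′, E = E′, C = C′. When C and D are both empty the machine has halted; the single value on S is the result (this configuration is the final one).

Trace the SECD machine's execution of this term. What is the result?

t=0: ⟨S=∅; E=∅; C=[((λp. (3 - p)) (if0 -4 then 1 else 1))]; D=∅⟩
t=1: ⟨S=∅; E=∅; C=[(if0 -4 then 1 else 1) :: (λp. (3 - p)) :: AP]; D=∅⟩
t=2: ⟨S=∅; E=∅; C=[-4 :: SEL :: (λp. (3 - p)) :: AP]; D=∅⟩
t=3: ⟨S=[-4]; E=∅; C=[SEL :: (λp. (3 - p)) :: AP]; D=∅⟩
t=4: ⟨S=∅; E=∅; C=[1 :: (λp. (3 - p)) :: AP]; D=∅⟩
t=5: ⟨S=[1]; E=∅; C=[(λp. (3 - p)) :: AP]; D=∅⟩
t=6: ⟨S=[clo(λp. (3 - p), ∅) :: 1]; E=∅; C=[AP]; D=∅⟩
t=7: ⟨S=∅; E={p↦1}; C=[(3 - p)]; D=[(∅, ∅, ∅)]⟩
t=8: ⟨S=∅; E={p↦1}; C=[3 :: p :: PRIM2(sub)]; D=[(∅, ∅, ∅)]⟩
t=9: ⟨S=[3]; E={p↦1}; C=[p :: PRIM2(sub)]; D=[(∅, ∅, ∅)]⟩
t=10: ⟨S=[1 :: 3]; E={p↦1}; C=[PRIM2(sub)]; D=[(∅, ∅, ∅)]⟩
t=11: ⟨S=[2]; E={p↦1}; C=∅; D=[(∅, ∅, ∅)]⟩
t=12: ⟨S=[2]; E=∅; C=∅; D=∅⟩
→ final value 2

Answer: 2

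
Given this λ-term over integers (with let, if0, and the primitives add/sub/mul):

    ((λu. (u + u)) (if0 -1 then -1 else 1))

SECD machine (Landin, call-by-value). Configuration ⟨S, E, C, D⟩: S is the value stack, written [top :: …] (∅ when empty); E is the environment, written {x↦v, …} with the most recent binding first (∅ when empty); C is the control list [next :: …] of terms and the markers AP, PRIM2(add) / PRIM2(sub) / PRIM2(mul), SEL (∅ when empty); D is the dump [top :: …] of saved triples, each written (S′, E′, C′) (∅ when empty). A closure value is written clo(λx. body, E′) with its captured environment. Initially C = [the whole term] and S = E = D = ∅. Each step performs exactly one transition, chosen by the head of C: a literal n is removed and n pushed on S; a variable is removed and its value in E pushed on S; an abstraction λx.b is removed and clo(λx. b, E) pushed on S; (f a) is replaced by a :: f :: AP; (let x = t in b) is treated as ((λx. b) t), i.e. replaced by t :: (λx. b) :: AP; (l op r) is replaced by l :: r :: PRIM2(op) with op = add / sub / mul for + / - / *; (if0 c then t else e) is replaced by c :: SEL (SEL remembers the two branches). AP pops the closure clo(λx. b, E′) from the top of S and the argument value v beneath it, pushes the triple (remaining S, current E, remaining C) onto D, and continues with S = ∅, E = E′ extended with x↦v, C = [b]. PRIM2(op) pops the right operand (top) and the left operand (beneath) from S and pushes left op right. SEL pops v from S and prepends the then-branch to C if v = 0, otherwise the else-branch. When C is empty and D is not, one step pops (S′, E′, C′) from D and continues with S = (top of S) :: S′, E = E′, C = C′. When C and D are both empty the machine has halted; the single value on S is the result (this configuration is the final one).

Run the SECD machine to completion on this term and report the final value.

step 0: <S=∅, E=∅, C=[((λu. (u + u)) (if0 -1 then -1 else 1))], D=∅>
step 1: <S=∅, E=∅, C=[(if0 -1 then -1 else 1) :: (λu. (u + u)) :: AP], D=∅>
step 2: <S=∅, E=∅, C=[-1 :: SEL :: (λu. (u + u)) :: AP], D=∅>
step 3: <S=[-1], E=∅, C=[SEL :: (λu. (u + u)) :: AP], D=∅>
step 4: <S=∅, E=∅, C=[1 :: (λu. (u + u)) :: AP], D=∅>
step 5: <S=[1], E=∅, C=[(λu. (u + u)) :: AP], D=∅>
step 6: <S=[clo(λu. (u + u), ∅) :: 1], E=∅, C=[AP], D=∅>
step 7: <S=∅, E={u↦1}, C=[(u + u)], D=[(∅, ∅, ∅)]>
step 8: <S=∅, E={u↦1}, C=[u :: u :: PRIM2(add)], D=[(∅, ∅, ∅)]>
step 9: <S=[1], E={u↦1}, C=[u :: PRIM2(add)], D=[(∅, ∅, ∅)]>
step 10: <S=[1 :: 1], E={u↦1}, C=[PRIM2(add)], D=[(∅, ∅, ∅)]>
step 11: <S=[2], E={u↦1}, C=∅, D=[(∅, ∅, ∅)]>
step 12: <S=[2], E=∅, C=∅, D=∅>
→ final value 2

Answer: 2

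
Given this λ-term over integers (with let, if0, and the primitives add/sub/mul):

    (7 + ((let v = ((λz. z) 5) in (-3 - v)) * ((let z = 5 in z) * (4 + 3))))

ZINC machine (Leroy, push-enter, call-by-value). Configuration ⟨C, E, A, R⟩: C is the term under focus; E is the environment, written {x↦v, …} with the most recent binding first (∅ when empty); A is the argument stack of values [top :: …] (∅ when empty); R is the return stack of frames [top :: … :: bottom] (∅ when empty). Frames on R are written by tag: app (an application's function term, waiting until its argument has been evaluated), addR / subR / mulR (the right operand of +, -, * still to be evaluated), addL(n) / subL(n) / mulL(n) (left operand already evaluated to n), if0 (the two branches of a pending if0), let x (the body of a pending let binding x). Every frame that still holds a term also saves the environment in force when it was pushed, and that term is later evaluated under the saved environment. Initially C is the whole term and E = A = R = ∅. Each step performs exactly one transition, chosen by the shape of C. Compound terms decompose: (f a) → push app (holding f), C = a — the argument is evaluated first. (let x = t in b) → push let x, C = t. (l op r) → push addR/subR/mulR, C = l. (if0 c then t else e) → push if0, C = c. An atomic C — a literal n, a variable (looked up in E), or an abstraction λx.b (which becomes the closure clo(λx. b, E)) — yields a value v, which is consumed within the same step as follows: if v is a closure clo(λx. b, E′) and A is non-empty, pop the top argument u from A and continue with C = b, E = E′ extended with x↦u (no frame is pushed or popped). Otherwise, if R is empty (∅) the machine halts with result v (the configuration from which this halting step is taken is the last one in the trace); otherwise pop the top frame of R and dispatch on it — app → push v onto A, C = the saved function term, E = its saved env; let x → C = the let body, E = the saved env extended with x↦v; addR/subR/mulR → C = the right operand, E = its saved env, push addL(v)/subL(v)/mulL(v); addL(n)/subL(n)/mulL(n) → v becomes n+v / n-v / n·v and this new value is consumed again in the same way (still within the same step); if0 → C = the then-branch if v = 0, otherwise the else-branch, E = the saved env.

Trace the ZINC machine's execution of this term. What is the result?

Answer: -273

Derivation:
[0] [C=(7 + ((let v = ((λz. z) 5) in (-3 - v)) * ((let z = 5 in z) * (4 + 3)))) | E=∅ | A=∅ | R=∅]
[1] [C=7 | E=∅ | A=∅ | R=[addR]]
[2] [C=((let v = ((λz. z) 5) in (-3 - v)) * ((let z = 5 in z) * (4 + 3))) | E=∅ | A=∅ | R=[addL(7)]]
[3] [C=(let v = ((λz. z) 5) in (-3 - v)) | E=∅ | A=∅ | R=[mulR :: addL(7)]]
[4] [C=((λz. z) 5) | E=∅ | A=∅ | R=[let v :: mulR :: addL(7)]]
[5] [C=5 | E=∅ | A=∅ | R=[app :: let v :: mulR :: addL(7)]]
[6] [C=(λz. z) | E=∅ | A=[5] | R=[let v :: mulR :: addL(7)]]
[7] [C=z | E={z↦5} | A=∅ | R=[let v :: mulR :: addL(7)]]
[8] [C=(-3 - v) | E={v↦5} | A=∅ | R=[mulR :: addL(7)]]
[9] [C=-3 | E={v↦5} | A=∅ | R=[subR :: mulR :: addL(7)]]
[10] [C=v | E={v↦5} | A=∅ | R=[subL(-3) :: mulR :: addL(7)]]
[11] [C=((let z = 5 in z) * (4 + 3)) | E=∅ | A=∅ | R=[mulL(-8) :: addL(7)]]
[12] [C=(let z = 5 in z) | E=∅ | A=∅ | R=[mulR :: mulL(-8) :: addL(7)]]
[13] [C=5 | E=∅ | A=∅ | R=[let z :: mulR :: mulL(-8) :: addL(7)]]
[14] [C=z | E={z↦5} | A=∅ | R=[mulR :: mulL(-8) :: addL(7)]]
[15] [C=(4 + 3) | E=∅ | A=∅ | R=[mulL(5) :: mulL(-8) :: addL(7)]]
[16] [C=4 | E=∅ | A=∅ | R=[addR :: mulL(5) :: mulL(-8) :: addL(7)]]
[17] [C=3 | E=∅ | A=∅ | R=[addL(4) :: mulL(5) :: mulL(-8) :: addL(7)]]
→ final value -273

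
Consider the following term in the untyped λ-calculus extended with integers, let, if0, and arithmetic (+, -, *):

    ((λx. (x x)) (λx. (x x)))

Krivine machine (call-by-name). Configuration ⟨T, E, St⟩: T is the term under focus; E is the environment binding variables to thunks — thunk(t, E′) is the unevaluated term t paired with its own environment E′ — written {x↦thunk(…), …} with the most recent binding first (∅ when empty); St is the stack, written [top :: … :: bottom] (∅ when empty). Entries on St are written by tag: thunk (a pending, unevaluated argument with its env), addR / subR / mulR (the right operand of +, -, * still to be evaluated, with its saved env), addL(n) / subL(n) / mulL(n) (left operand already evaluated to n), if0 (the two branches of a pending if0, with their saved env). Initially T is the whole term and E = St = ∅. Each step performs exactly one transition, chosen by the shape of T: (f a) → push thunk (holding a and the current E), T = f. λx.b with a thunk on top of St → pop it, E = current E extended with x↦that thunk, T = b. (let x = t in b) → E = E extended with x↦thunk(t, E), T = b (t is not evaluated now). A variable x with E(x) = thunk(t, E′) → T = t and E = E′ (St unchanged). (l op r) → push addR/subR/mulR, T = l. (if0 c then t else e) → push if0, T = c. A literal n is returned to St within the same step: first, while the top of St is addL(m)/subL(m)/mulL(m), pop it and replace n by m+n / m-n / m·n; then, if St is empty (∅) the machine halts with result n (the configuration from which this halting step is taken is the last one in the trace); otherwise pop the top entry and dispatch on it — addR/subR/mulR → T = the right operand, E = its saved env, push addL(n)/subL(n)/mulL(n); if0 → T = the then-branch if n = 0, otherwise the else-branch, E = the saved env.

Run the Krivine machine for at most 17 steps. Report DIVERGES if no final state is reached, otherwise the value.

0. ⟨T=((λx. (x x)) (λx. (x x))); E=∅; St=∅⟩
1. ⟨T=(λx. (x x)); E=∅; St=[thunk]⟩
2. ⟨T=(x x); E={x↦thunk((λx. (x x)), ∅)}; St=∅⟩
3. ⟨T=x; E={x↦thunk((λx. (x x)), ∅)}; St=[thunk]⟩
4. ⟨T=(λx. (x x)); E=∅; St=[thunk]⟩
5. ⟨T=(x x); E={x↦thunk(x, {x↦thunk((λx. (x x)), ∅)})}; St=∅⟩
6. ⟨T=x; E={x↦thunk(x, {x↦thunk((λx. (x x)), ∅)})}; St=[thunk]⟩
7. ⟨T=x; E={x↦thunk((λx. (x x)), ∅)}; St=[thunk]⟩
8. ⟨T=(λx. (x x)); E=∅; St=[thunk]⟩
9. ⟨T=(x x); E={x↦thunk(x, {x↦thunk(x, {x↦thunk((λx. (x x)), ∅)})})}; St=∅⟩
10. ⟨T=x; E={x↦thunk(x, {x↦thunk(x, {x↦thunk((λx. (x x)), ∅)})})}; St=[thunk]⟩
11. ⟨T=x; E={x↦thunk(x, {x↦thunk((λx. (x x)), ∅)})}; St=[thunk]⟩
12. ⟨T=x; E={x↦thunk((λx. (x x)), ∅)}; St=[thunk]⟩
13. ⟨T=(λx. (x x)); E=∅; St=[thunk]⟩
14. ⟨T=(x x); E={x↦thunk(x, {x↦thunk(x, {x↦thunk(x, {x↦thunk((λx. (x x)), ∅)})})})}; St=∅⟩
15. ⟨T=x; E={x↦thunk(x, {x↦thunk(x, {x↦thunk(x, {x↦thunk((λx. (x x)), ∅)})})})}; St=[thunk]⟩
16. ⟨T=x; E={x↦thunk(x, {x↦thunk(x, {x↦thunk((λx. (x x)), ∅)})})}; St=[thunk]⟩
17. ⟨T=x; E={x↦thunk(x, {x↦thunk((λx. (x x)), ∅)})}; St=[thunk]⟩
→ 17 transitions taken and the configuration is still not final: no result within 17 steps

Answer: DIVERGES (no final state within 17 steps)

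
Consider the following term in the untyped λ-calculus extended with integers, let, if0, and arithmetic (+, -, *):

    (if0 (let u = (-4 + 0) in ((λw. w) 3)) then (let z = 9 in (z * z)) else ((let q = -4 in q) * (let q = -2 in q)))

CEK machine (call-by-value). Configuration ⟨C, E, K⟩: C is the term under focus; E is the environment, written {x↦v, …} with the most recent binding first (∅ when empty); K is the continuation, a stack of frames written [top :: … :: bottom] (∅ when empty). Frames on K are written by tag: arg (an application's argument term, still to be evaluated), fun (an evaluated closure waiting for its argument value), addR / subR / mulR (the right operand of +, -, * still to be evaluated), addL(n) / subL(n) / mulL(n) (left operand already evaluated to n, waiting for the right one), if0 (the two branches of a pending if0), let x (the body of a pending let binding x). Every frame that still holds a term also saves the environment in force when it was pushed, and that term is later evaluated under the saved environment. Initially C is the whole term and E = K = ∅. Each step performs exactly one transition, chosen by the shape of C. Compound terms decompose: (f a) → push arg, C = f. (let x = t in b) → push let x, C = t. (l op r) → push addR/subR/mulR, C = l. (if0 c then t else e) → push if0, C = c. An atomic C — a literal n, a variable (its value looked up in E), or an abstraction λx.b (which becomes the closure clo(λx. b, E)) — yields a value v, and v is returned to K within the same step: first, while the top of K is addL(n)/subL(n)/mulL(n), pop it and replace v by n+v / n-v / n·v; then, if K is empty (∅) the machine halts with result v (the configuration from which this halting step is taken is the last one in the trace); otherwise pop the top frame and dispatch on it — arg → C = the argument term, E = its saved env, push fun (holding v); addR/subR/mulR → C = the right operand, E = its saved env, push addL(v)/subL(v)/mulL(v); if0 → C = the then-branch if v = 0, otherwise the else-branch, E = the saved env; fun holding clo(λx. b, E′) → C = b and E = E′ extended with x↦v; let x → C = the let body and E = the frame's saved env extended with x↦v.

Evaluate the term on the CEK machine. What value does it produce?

0. <C=(if0 (let u = (-4 + 0) in ((λw. w) 3)) then (let z = 9 in (z * z)) else ((let q = -4 in q) * (let q = -2 in q))), E=∅, K=∅>
1. <C=(let u = (-4 + 0) in ((λw. w) 3)), E=∅, K=[if0]>
2. <C=(-4 + 0), E=∅, K=[let u :: if0]>
3. <C=-4, E=∅, K=[addR :: let u :: if0]>
4. <C=0, E=∅, K=[addL(-4) :: let u :: if0]>
5. <C=((λw. w) 3), E={u↦-4}, K=[if0]>
6. <C=(λw. w), E={u↦-4}, K=[arg :: if0]>
7. <C=3, E={u↦-4}, K=[fun :: if0]>
8. <C=w, E={w↦3, u↦-4}, K=[if0]>
9. <C=((let q = -4 in q) * (let q = -2 in q)), E=∅, K=∅>
10. <C=(let q = -4 in q), E=∅, K=[mulR]>
11. <C=-4, E=∅, K=[let q :: mulR]>
12. <C=q, E={q↦-4}, K=[mulR]>
13. <C=(let q = -2 in q), E=∅, K=[mulL(-4)]>
14. <C=-2, E=∅, K=[let q :: mulL(-4)]>
15. <C=q, E={q↦-2}, K=[mulL(-4)]>
→ final value 8

Answer: 8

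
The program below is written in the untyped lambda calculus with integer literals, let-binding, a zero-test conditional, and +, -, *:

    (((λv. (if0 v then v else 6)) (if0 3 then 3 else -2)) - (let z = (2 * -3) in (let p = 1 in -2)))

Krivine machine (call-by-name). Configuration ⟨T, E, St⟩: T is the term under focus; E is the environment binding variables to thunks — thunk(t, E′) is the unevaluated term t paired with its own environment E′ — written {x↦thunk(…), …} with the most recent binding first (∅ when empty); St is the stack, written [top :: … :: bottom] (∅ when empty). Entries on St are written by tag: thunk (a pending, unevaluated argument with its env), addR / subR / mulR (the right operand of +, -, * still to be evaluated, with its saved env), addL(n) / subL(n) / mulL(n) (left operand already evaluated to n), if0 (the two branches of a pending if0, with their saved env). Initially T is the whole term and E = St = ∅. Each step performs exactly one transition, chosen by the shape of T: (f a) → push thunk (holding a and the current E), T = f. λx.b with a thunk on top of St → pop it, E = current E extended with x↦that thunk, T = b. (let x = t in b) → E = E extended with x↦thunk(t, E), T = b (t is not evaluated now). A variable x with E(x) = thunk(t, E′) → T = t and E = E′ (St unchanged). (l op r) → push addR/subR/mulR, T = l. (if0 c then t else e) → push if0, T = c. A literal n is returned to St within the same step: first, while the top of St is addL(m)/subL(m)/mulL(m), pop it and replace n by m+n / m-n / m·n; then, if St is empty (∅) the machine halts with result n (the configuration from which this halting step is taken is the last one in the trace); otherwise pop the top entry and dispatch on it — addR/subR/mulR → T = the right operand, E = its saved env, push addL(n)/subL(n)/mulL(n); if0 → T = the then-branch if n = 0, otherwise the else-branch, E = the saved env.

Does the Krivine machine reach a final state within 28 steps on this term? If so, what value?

Answer: 8

Execution trace:
t=0: ⟨T=(((λv. (if0 v then v else 6)) (if0 3 then 3 else -2)) - (let z = (2 * -3) in (let p = 1 in -2))); E=∅; St=∅⟩
t=1: ⟨T=((λv. (if0 v then v else 6)) (if0 3 then 3 else -2)); E=∅; St=[subR]⟩
t=2: ⟨T=(λv. (if0 v then v else 6)); E=∅; St=[thunk :: subR]⟩
t=3: ⟨T=(if0 v then v else 6); E={v↦thunk((if0 3 then 3 else -2), ∅)}; St=[subR]⟩
t=4: ⟨T=v; E={v↦thunk((if0 3 then 3 else -2), ∅)}; St=[if0 :: subR]⟩
t=5: ⟨T=(if0 3 then 3 else -2); E=∅; St=[if0 :: subR]⟩
t=6: ⟨T=3; E=∅; St=[if0 :: if0 :: subR]⟩
t=7: ⟨T=-2; E=∅; St=[if0 :: subR]⟩
t=8: ⟨T=6; E={v↦thunk((if0 3 then 3 else -2), ∅)}; St=[subR]⟩
t=9: ⟨T=(let z = (2 * -3) in (let p = 1 in -2)); E=∅; St=[subL(6)]⟩
t=10: ⟨T=(let p = 1 in -2); E={z↦thunk((2 * -3), ∅)}; St=[subL(6)]⟩
t=11: ⟨T=-2; E={p↦thunk(1, {z↦thunk((2 * -3), ∅)}), z↦thunk((2 * -3), ∅)}; St=[subL(6)]⟩
→ final value 8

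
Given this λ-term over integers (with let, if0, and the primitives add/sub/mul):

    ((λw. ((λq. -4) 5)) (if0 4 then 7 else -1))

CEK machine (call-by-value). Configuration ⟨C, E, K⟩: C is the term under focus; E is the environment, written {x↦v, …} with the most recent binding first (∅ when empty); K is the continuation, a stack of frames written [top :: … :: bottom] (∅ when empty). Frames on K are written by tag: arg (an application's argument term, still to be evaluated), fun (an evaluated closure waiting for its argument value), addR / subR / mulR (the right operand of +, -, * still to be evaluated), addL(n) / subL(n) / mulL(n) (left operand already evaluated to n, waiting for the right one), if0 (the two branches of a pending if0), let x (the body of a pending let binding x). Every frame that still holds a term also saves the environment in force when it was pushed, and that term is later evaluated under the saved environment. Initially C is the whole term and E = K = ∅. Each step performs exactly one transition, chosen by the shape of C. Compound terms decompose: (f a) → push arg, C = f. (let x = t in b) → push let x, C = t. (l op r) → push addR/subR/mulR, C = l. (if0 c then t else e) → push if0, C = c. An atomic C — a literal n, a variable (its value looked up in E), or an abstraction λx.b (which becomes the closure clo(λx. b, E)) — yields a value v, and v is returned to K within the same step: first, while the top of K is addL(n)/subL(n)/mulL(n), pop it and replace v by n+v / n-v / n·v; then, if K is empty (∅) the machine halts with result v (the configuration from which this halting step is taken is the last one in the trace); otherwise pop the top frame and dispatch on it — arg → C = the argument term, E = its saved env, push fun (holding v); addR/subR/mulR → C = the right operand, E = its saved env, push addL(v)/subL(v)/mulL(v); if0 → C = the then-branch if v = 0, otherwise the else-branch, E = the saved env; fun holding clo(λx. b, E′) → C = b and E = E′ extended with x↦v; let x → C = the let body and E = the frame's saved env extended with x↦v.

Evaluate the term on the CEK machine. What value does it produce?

Answer: -4

Execution trace:
0. <C=((λw. ((λq. -4) 5)) (if0 4 then 7 else -1)), E=∅, K=∅>
1. <C=(λw. ((λq. -4) 5)), E=∅, K=[arg]>
2. <C=(if0 4 then 7 else -1), E=∅, K=[fun]>
3. <C=4, E=∅, K=[if0 :: fun]>
4. <C=-1, E=∅, K=[fun]>
5. <C=((λq. -4) 5), E={w↦-1}, K=∅>
6. <C=(λq. -4), E={w↦-1}, K=[arg]>
7. <C=5, E={w↦-1}, K=[fun]>
8. <C=-4, E={q↦5, w↦-1}, K=∅>
→ final value -4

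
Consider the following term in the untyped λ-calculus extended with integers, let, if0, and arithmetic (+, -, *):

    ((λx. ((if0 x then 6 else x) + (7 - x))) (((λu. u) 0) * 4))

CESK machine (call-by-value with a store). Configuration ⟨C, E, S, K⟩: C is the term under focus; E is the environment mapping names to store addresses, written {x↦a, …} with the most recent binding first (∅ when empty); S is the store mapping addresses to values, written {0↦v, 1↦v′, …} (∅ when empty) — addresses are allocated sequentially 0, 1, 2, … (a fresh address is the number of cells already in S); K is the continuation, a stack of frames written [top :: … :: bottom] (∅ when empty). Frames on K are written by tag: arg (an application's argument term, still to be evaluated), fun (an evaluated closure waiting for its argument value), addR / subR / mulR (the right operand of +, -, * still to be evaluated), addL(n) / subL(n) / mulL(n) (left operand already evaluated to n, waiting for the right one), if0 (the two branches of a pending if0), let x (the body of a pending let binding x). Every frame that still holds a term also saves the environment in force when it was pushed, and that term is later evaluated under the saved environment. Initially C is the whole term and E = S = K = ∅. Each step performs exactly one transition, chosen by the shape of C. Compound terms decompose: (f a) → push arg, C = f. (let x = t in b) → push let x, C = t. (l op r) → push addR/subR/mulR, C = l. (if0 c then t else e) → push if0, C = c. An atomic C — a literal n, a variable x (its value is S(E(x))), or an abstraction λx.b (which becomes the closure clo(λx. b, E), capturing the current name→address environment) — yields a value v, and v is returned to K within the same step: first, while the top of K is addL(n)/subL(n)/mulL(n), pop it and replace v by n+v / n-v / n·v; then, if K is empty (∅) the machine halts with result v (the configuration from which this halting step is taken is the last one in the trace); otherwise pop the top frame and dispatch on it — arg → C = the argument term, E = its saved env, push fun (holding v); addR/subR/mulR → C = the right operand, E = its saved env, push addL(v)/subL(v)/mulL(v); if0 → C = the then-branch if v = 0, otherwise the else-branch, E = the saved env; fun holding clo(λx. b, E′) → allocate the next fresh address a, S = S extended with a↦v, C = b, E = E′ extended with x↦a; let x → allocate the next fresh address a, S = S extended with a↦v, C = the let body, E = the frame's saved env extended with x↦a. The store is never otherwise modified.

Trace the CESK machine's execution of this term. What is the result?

Answer: 13

Derivation:
0. <C=((λx. ((if0 x then 6 else x) + (7 - x))) (((λu. u) 0) * 4)), E=∅, S=∅, K=∅>
1. <C=(λx. ((if0 x then 6 else x) + (7 - x))), E=∅, S=∅, K=[arg]>
2. <C=(((λu. u) 0) * 4), E=∅, S=∅, K=[fun]>
3. <C=((λu. u) 0), E=∅, S=∅, K=[mulR :: fun]>
4. <C=(λu. u), E=∅, S=∅, K=[arg :: mulR :: fun]>
5. <C=0, E=∅, S=∅, K=[fun :: mulR :: fun]>
6. <C=u, E={u↦0}, S={0↦0}, K=[mulR :: fun]>
7. <C=4, E=∅, S={0↦0}, K=[mulL(0) :: fun]>
8. <C=((if0 x then 6 else x) + (7 - x)), E={x↦1}, S={0↦0, 1↦0}, K=∅>
9. <C=(if0 x then 6 else x), E={x↦1}, S={0↦0, 1↦0}, K=[addR]>
10. <C=x, E={x↦1}, S={0↦0, 1↦0}, K=[if0 :: addR]>
11. <C=6, E={x↦1}, S={0↦0, 1↦0}, K=[addR]>
12. <C=(7 - x), E={x↦1}, S={0↦0, 1↦0}, K=[addL(6)]>
13. <C=7, E={x↦1}, S={0↦0, 1↦0}, K=[subR :: addL(6)]>
14. <C=x, E={x↦1}, S={0↦0, 1↦0}, K=[subL(7) :: addL(6)]>
→ final value 13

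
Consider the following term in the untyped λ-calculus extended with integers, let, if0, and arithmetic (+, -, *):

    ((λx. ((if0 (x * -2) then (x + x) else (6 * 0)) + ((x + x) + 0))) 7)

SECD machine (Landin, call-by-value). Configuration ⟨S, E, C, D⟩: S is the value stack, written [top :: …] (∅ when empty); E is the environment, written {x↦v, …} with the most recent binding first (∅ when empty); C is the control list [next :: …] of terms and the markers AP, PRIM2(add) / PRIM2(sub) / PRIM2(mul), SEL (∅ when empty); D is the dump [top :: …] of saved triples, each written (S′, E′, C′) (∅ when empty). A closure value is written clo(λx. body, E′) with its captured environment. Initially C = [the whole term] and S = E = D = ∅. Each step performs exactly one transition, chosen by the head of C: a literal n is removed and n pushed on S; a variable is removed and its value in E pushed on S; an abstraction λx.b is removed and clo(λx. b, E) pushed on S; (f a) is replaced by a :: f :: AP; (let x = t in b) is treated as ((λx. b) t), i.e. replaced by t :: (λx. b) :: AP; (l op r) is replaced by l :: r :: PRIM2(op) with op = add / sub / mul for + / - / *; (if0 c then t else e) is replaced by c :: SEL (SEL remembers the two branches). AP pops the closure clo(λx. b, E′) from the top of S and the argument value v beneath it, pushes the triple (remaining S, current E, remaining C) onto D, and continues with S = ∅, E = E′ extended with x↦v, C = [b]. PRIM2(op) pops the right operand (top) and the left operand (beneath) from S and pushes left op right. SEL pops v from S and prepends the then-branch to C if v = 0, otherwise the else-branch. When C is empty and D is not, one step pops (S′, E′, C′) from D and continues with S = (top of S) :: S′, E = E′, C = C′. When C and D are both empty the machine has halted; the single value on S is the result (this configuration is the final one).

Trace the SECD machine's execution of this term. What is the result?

Answer: 14

Machine steps:
[0] [S=∅ | E=∅ | C=[((λx. ((if0 (x * -2) then (x + x) else (6 * 0)) + ((x + x) + 0))) 7)] | D=∅]
[1] [S=∅ | E=∅ | C=[7 :: (λx. ((if0 (x * -2) then (x + x) else (6 * 0)) + ((x + x) + 0))) :: AP] | D=∅]
[2] [S=[7] | E=∅ | C=[(λx. ((if0 (x * -2) then (x + x) else (6 * 0)) + ((x + x) + 0))) :: AP] | D=∅]
[3] [S=[clo(λx. ((if0 (x * -2) then (x + x) else (6 * 0)) + ((x + x) + 0)), ∅) :: 7] | E=∅ | C=[AP] | D=∅]
[4] [S=∅ | E={x↦7} | C=[((if0 (x * -2) then (x + x) else (6 * 0)) + ((x + x) + 0))] | D=[(∅, ∅, ∅)]]
[5] [S=∅ | E={x↦7} | C=[(if0 (x * -2) then (x + x) else (6 * 0)) :: ((x + x) + 0) :: PRIM2(add)] | D=[(∅, ∅, ∅)]]
[6] [S=∅ | E={x↦7} | C=[(x * -2) :: SEL :: ((x + x) + 0) :: PRIM2(add)] | D=[(∅, ∅, ∅)]]
[7] [S=∅ | E={x↦7} | C=[x :: -2 :: PRIM2(mul) :: SEL :: ((x + x) + 0) :: PRIM2(add)] | D=[(∅, ∅, ∅)]]
[8] [S=[7] | E={x↦7} | C=[-2 :: PRIM2(mul) :: SEL :: ((x + x) + 0) :: PRIM2(add)] | D=[(∅, ∅, ∅)]]
[9] [S=[-2 :: 7] | E={x↦7} | C=[PRIM2(mul) :: SEL :: ((x + x) + 0) :: PRIM2(add)] | D=[(∅, ∅, ∅)]]
[10] [S=[-14] | E={x↦7} | C=[SEL :: ((x + x) + 0) :: PRIM2(add)] | D=[(∅, ∅, ∅)]]
[11] [S=∅ | E={x↦7} | C=[(6 * 0) :: ((x + x) + 0) :: PRIM2(add)] | D=[(∅, ∅, ∅)]]
[12] [S=∅ | E={x↦7} | C=[6 :: 0 :: PRIM2(mul) :: ((x + x) + 0) :: PRIM2(add)] | D=[(∅, ∅, ∅)]]
[13] [S=[6] | E={x↦7} | C=[0 :: PRIM2(mul) :: ((x + x) + 0) :: PRIM2(add)] | D=[(∅, ∅, ∅)]]
[14] [S=[0 :: 6] | E={x↦7} | C=[PRIM2(mul) :: ((x + x) + 0) :: PRIM2(add)] | D=[(∅, ∅, ∅)]]
[15] [S=[0] | E={x↦7} | C=[((x + x) + 0) :: PRIM2(add)] | D=[(∅, ∅, ∅)]]
[16] [S=[0] | E={x↦7} | C=[(x + x) :: 0 :: PRIM2(add) :: PRIM2(add)] | D=[(∅, ∅, ∅)]]
[17] [S=[0] | E={x↦7} | C=[x :: x :: PRIM2(add) :: 0 :: PRIM2(add) :: PRIM2(add)] | D=[(∅, ∅, ∅)]]
[18] [S=[7 :: 0] | E={x↦7} | C=[x :: PRIM2(add) :: 0 :: PRIM2(add) :: PRIM2(add)] | D=[(∅, ∅, ∅)]]
[19] [S=[7 :: 7 :: 0] | E={x↦7} | C=[PRIM2(add) :: 0 :: PRIM2(add) :: PRIM2(add)] | D=[(∅, ∅, ∅)]]
[20] [S=[14 :: 0] | E={x↦7} | C=[0 :: PRIM2(add) :: PRIM2(add)] | D=[(∅, ∅, ∅)]]
[21] [S=[0 :: 14 :: 0] | E={x↦7} | C=[PRIM2(add) :: PRIM2(add)] | D=[(∅, ∅, ∅)]]
[22] [S=[14 :: 0] | E={x↦7} | C=[PRIM2(add)] | D=[(∅, ∅, ∅)]]
[23] [S=[14] | E={x↦7} | C=∅ | D=[(∅, ∅, ∅)]]
[24] [S=[14] | E=∅ | C=∅ | D=∅]
→ final value 14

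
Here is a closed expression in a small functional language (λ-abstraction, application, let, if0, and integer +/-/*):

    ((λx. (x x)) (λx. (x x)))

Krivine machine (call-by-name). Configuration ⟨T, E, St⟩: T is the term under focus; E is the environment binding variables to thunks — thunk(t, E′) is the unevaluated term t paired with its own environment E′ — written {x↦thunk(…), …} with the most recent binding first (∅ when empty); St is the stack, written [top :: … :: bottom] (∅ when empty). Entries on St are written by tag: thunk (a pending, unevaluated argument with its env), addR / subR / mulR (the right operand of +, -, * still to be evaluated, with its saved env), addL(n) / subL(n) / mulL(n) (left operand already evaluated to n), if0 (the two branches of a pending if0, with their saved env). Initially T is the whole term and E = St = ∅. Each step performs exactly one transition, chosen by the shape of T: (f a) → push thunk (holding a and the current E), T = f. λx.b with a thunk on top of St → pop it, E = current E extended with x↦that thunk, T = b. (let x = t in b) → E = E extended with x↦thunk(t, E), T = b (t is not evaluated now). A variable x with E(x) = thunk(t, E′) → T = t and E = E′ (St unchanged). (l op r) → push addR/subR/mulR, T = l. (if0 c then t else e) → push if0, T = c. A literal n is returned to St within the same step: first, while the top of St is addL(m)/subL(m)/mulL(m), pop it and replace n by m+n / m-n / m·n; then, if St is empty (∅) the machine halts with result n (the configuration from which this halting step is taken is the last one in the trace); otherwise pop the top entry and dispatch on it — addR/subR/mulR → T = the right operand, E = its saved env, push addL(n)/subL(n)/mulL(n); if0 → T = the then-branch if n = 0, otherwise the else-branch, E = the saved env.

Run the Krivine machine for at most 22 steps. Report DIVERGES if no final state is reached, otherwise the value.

0. [T=((λx. (x x)) (λx. (x x))) | E=∅ | St=∅]
1. [T=(λx. (x x)) | E=∅ | St=[thunk]]
2. [T=(x x) | E={x↦thunk((λx. (x x)), ∅)} | St=∅]
3. [T=x | E={x↦thunk((λx. (x x)), ∅)} | St=[thunk]]
4. [T=(λx. (x x)) | E=∅ | St=[thunk]]
5. [T=(x x) | E={x↦thunk(x, {x↦thunk((λx. (x x)), ∅)})} | St=∅]
6. [T=x | E={x↦thunk(x, {x↦thunk((λx. (x x)), ∅)})} | St=[thunk]]
7. [T=x | E={x↦thunk((λx. (x x)), ∅)} | St=[thunk]]
8. [T=(λx. (x x)) | E=∅ | St=[thunk]]
9. [T=(x x) | E={x↦thunk(x, {x↦thunk(x, {x↦thunk((λx. (x x)), ∅)})})} | St=∅]
10. [T=x | E={x↦thunk(x, {x↦thunk(x, {x↦thunk((λx. (x x)), ∅)})})} | St=[thunk]]
11. [T=x | E={x↦thunk(x, {x↦thunk((λx. (x x)), ∅)})} | St=[thunk]]
12. [T=x | E={x↦thunk((λx. (x x)), ∅)} | St=[thunk]]
13. [T=(λx. (x x)) | E=∅ | St=[thunk]]
14. [T=(x x) | E={x↦thunk(x, {x↦thunk(x, {x↦thunk(x, {x↦thunk((λx. (x x)), ∅)})})})} | St=∅]
15. [T=x | E={x↦thunk(x, {x↦thunk(x, {x↦thunk(x, {x↦thunk((λx. (x x)), ∅)})})})} | St=[thunk]]
16. [T=x | E={x↦thunk(x, {x↦thunk(x, {x↦thunk((λx. (x x)), ∅)})})} | St=[thunk]]
17. [T=x | E={x↦thunk(x, {x↦thunk((λx. (x x)), ∅)})} | St=[thunk]]
18. [T=x | E={x↦thunk((λx. (x x)), ∅)} | St=[thunk]]
19. [T=(λx. (x x)) | E=∅ | St=[thunk]]
20. [T=(x x) | E={x↦thunk(x, {x↦thunk(x, {x↦thunk(x, {x↦thunk(x, {x↦thunk((λx. (x x)), ∅)})})})})} | St=∅]
21. [T=x | E={x↦thunk(x, {x↦thunk(x, {x↦thunk(x, {x↦thunk(x, {x↦thunk((λx. (x x)), ∅)})})})})} | St=[thunk]]
22. [T=x | E={x↦thunk(x, {x↦thunk(x, {x↦thunk(x, {x↦thunk((λx. (x x)), ∅)})})})} | St=[thunk]]
→ 22 transitions taken and the configuration is still not final: no result within 22 steps

Answer: DIVERGES (no final state within 22 steps)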